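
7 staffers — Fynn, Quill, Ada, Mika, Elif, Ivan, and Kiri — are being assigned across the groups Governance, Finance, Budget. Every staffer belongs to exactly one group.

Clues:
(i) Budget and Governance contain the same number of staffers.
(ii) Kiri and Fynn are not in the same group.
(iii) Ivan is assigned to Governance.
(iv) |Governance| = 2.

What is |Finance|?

3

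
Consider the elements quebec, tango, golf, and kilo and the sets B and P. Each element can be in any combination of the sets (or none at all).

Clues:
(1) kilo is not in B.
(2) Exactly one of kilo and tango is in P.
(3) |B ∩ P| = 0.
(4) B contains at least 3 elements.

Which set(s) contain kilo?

kilo: P

From (1): kilo ∉ B.
(4): only 3 candidates remain for B, so all are in.
Suppose kilo ∉ P: no assignment then satisfies all the clues, so kilo ∈ P.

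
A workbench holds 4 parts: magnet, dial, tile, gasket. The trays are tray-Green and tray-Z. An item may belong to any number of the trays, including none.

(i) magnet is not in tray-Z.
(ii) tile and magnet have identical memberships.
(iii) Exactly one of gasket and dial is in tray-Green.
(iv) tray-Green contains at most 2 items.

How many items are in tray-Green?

1

From (i): magnet ∉ tray-Z.
(ii): tile matches magnet: tile ∉ tray-Z.
Suppose magnet ∈ tray-Green: no assignment then satisfies all the clues, so magnet ∉ tray-Green.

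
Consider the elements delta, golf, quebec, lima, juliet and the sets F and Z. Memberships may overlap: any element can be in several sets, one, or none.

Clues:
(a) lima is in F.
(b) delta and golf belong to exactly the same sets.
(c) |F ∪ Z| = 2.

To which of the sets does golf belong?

golf: none

From (a): lima ∈ F.
Suppose golf ∈ F: no assignment then satisfies all the clues, so golf ∉ F.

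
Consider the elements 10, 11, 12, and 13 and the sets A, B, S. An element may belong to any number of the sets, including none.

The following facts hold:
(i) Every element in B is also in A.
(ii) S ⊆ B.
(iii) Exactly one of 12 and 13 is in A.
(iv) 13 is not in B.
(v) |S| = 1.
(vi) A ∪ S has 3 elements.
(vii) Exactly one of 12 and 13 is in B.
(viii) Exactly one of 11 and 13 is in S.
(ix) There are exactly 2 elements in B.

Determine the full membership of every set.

From (iv): 13 ∉ B.
(ii) contrapositive: 13 ∉ S.
(vii) (exactly one): 12 ∈ B.
(viii) (exactly one): 11 ∈ S.
(i) with 12 ∈ B: 12 ∈ A.
(ii) with 11 ∈ S: 11 ∈ B.
(iii) (exactly one): 13 ∉ A.
(v): S already has 1, so the rest are out.
(ix): B already has 2, so the rest are out.
(i) with 11 ∈ B: 11 ∈ A.
Suppose 10 ∉ A: no assignment then satisfies all the clues, so 10 ∈ A.

A = {10, 11, 12}; B = {11, 12}; S = {11}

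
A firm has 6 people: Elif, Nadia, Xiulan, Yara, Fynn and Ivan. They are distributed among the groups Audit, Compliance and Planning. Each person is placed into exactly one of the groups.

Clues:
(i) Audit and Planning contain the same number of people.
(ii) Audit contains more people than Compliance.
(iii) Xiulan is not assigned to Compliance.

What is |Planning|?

3

From (iii): Xiulan ∉ Compliance.
Suppose Elif ∈ Compliance: no assignment then satisfies all the clues, so Elif ∉ Compliance.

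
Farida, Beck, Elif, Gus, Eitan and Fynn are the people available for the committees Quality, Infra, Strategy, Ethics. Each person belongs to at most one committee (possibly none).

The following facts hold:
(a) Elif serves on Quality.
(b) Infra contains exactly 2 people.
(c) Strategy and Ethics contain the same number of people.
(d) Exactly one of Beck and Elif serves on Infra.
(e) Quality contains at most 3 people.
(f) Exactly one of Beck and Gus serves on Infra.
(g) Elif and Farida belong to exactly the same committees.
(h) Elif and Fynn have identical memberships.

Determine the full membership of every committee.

Quality = {Elif, Farida, Fynn}; Infra = {Beck, Eitan}; Strategy = {}; Ethics = {}

From (a): Elif ∈ Quality.
(d) (exactly one): Beck ∈ Infra.
(f) (exactly one): Gus ∉ Infra.
(g): Farida matches Elif: Farida ∈ Quality.
(h): Fynn matches Elif: Fynn ∈ Quality.
(b): only 2 candidates remain for Infra, so all are in.
(e): Quality already has 3, so the rest are out.
Suppose Gus ∈ Strategy: no assignment then satisfies all the clues, so Gus ∉ Strategy.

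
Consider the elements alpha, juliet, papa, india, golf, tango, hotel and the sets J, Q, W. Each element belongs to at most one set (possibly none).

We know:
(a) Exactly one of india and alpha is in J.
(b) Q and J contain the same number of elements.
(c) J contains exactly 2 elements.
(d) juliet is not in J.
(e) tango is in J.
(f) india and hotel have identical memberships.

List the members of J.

J = {alpha, tango}

From (d): juliet ∉ J.
From (e): tango ∈ J.
Suppose alpha ∉ J: no assignment then satisfies all the clues, so alpha ∈ J.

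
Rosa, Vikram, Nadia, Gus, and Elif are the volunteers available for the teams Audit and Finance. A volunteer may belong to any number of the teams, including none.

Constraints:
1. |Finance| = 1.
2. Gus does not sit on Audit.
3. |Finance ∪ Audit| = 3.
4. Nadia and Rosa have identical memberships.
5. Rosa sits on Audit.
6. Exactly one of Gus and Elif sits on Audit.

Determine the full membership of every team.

Audit = {Elif, Nadia, Rosa}; Finance = {Elif}

From (2): Gus ∉ Audit.
From (5): Rosa ∈ Audit.
(4): Nadia matches Rosa: Nadia ∈ Audit.
(6) (exactly one): Elif ∈ Audit.
Suppose Rosa ∈ Finance: no assignment then satisfies all the clues, so Rosa ∉ Finance.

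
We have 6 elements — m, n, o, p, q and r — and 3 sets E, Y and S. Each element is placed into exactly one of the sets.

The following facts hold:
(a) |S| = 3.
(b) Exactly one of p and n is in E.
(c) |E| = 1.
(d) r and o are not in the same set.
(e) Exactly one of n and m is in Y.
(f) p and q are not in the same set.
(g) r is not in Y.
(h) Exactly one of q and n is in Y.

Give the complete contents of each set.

From (g): r ∉ Y.
Suppose m ∈ E: no assignment then satisfies all the clues, so m ∉ E.

E = {p}; Y = {n, o}; S = {m, q, r}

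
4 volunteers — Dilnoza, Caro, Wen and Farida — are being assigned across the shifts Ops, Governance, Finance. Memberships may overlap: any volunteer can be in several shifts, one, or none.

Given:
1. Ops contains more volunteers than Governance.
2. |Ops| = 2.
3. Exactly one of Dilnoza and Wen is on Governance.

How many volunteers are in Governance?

1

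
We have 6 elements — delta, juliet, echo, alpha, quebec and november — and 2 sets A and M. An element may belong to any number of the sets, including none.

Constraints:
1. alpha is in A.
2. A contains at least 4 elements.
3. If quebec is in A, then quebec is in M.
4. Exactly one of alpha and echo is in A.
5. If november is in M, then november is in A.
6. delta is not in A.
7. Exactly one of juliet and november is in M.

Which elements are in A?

A = {alpha, juliet, november, quebec}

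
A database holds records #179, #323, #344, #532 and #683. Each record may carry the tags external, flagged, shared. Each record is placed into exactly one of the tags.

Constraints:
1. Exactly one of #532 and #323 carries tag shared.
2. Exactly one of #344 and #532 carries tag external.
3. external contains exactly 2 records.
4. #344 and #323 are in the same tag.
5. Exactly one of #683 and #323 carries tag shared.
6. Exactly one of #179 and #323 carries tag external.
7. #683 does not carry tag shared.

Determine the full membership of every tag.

From (7): #683 ∉ shared.
(5) (exactly one): #323 ∈ shared.
(6) (exactly one): #179 ∈ external.
(1) (exactly one): #532 ∉ shared.
(4): #344 matches #323: #344 ∉ external.
(4): #344 matches #323: #344 ∉ flagged.
(4): #344 matches #323: #344 ∈ shared.
(2) (exactly one): #532 ∈ external.
(3): external already has 2, so the rest are out.
Only one tag left: #683 ∈ flagged.

external = {#179, #532}; flagged = {#683}; shared = {#323, #344}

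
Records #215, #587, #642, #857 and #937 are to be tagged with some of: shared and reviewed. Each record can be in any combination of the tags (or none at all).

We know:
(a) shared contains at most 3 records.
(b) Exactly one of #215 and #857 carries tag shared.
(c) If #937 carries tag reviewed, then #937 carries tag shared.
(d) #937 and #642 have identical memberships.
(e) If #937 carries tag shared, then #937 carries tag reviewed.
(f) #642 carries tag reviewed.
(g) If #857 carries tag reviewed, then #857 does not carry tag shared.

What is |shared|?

3

From (f): #642 ∈ reviewed.
(d): #937 matches #642: #937 ∈ reviewed.
(c): #937 ∈ shared.
(d): #642 matches #937: #642 ∈ shared.
Suppose #587 ∈ shared: no assignment then satisfies all the clues, so #587 ∉ shared.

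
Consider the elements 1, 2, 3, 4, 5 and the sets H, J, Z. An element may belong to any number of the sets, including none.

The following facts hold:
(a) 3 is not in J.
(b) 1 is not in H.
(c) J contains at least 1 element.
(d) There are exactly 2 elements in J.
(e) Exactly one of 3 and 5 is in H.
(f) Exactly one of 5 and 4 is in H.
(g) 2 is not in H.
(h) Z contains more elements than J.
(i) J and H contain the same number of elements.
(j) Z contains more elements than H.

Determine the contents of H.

H = {3, 4}

From (a): 3 ∉ J.
From (b): 1 ∉ H.
From (g): 2 ∉ H.
Suppose 3 ∉ H: no assignment then satisfies all the clues, so 3 ∈ H.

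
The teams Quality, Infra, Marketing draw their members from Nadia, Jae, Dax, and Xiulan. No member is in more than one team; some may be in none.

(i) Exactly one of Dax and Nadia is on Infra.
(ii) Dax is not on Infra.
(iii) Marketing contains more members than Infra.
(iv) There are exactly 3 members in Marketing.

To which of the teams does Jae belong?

Jae: Marketing

From (ii): Dax ∉ Infra.
(i) (exactly one): Nadia ∈ Infra.
(iv): only 3 candidates remain for Marketing, so all are in.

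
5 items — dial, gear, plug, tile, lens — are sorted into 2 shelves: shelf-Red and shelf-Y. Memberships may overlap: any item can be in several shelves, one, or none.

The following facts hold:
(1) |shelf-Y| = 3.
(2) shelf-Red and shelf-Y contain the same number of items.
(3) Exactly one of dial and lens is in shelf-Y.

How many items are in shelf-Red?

3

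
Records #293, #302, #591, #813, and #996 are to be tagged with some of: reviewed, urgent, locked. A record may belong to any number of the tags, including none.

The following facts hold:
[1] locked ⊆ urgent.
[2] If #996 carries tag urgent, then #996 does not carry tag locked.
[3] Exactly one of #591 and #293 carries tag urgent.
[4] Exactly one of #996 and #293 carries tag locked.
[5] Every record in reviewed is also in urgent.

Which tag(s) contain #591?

#591: none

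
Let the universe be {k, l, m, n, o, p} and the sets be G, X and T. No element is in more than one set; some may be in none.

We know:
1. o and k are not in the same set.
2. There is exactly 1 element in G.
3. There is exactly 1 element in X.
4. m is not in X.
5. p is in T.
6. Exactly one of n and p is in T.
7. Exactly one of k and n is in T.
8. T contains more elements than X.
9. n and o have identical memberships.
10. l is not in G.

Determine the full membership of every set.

G = {m}; X = {l}; T = {k, p}

From (4): m ∉ X.
From (5): p ∈ T.
From (10): l ∉ G.
(6) (exactly one): n ∉ T.
(7) (exactly one): k ∈ T.
(9): o matches n: o ∉ T.
Suppose l ∉ X: no assignment then satisfies all the clues, so l ∈ X.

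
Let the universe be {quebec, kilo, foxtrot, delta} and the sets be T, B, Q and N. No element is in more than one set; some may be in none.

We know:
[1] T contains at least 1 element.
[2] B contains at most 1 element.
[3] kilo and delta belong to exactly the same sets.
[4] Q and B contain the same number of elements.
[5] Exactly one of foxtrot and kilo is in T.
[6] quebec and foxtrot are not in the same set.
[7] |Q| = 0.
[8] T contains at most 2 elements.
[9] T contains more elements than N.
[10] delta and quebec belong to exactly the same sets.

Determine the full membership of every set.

T = {foxtrot}; B = {}; Q = {}; N = {}

(7): Q already has 0, so the rest are out.
Suppose quebec ∈ T: no assignment then satisfies all the clues, so quebec ∉ T.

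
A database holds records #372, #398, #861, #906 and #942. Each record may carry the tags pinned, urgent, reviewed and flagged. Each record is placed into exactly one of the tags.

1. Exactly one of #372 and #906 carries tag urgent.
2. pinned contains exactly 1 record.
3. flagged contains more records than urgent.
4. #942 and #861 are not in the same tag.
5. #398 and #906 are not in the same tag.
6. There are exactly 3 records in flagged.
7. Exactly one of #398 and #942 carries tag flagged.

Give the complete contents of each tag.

pinned = {#942}; urgent = {#906}; reviewed = {}; flagged = {#372, #398, #861}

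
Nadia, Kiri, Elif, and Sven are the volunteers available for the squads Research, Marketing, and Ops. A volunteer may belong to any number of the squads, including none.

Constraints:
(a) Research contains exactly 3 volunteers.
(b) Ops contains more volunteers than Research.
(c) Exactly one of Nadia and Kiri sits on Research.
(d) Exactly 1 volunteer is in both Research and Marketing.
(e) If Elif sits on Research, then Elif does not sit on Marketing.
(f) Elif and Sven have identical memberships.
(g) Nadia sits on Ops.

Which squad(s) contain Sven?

From (g): Nadia ∈ Ops.
Suppose Sven ∉ Research: no assignment then satisfies all the clues, so Sven ∈ Research.

Sven: Ops, Research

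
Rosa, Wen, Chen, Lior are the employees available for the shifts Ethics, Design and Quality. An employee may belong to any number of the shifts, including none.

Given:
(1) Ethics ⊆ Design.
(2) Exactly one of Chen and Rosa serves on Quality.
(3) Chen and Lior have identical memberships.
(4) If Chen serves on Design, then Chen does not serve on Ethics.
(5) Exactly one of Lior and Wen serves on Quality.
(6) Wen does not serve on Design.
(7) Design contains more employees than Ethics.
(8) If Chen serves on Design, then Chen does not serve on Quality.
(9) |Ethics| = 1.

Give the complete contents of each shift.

Ethics = {Rosa}; Design = {Chen, Lior, Rosa}; Quality = {Rosa, Wen}

From (6): Wen ∉ Design.
(1) contrapositive: Wen ∉ Ethics.
Suppose Rosa ∉ Ethics: no assignment then satisfies all the clues, so Rosa ∈ Ethics.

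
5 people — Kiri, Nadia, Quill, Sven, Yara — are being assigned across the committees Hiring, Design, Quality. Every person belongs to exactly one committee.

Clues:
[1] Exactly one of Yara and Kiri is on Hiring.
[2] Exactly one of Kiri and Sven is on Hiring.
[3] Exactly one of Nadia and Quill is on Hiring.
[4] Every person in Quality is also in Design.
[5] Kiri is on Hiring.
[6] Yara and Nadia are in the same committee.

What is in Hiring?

Hiring = {Kiri, Quill}

From (5): Kiri ∈ Hiring.
(1) (exactly one): Yara ∉ Hiring.
(2) (exactly one): Sven ∉ Hiring.
(6): Nadia matches Yara: Nadia ∉ Hiring.
(3) (exactly one): Quill ∈ Hiring.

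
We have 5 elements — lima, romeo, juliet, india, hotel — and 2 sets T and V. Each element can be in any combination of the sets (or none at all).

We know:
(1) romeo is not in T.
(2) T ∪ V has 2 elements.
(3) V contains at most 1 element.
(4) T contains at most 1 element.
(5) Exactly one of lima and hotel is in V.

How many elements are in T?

1

From (1): romeo ∉ T.
Suppose romeo ∈ V: no assignment then satisfies all the clues, so romeo ∉ V.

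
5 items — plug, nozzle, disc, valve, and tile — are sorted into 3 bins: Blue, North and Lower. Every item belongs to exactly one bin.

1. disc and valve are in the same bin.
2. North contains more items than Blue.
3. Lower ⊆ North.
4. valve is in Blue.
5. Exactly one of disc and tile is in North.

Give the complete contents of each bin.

Blue = {disc, valve}; North = {nozzle, plug, tile}; Lower = {}

From (4): valve ∈ Blue.
(1): disc matches valve: disc ∈ Blue.
(5) (exactly one): tile ∈ North.
Suppose plug ∈ Blue: no assignment then satisfies all the clues, so plug ∉ Blue.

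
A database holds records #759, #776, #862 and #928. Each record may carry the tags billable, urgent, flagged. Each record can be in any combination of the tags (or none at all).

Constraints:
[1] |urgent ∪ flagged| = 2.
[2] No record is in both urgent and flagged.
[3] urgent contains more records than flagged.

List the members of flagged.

flagged = {}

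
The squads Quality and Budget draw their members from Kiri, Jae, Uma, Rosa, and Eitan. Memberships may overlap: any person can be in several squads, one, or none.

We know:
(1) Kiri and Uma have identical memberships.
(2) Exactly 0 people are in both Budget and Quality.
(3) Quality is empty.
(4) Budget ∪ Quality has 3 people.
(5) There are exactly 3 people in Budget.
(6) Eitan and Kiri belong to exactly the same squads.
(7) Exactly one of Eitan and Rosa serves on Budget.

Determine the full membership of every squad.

Quality = {}; Budget = {Eitan, Kiri, Uma}

(3): Quality already has 0, so the rest are out.
Suppose Kiri ∉ Budget: no assignment then satisfies all the clues, so Kiri ∈ Budget.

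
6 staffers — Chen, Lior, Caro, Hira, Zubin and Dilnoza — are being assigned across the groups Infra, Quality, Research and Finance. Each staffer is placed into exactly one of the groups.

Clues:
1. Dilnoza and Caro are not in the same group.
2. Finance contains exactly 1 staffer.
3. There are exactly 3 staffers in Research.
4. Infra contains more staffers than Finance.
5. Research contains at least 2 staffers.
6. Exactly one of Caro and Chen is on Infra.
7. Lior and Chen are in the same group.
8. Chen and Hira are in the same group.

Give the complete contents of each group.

Infra = {Caro, Zubin}; Quality = {}; Research = {Chen, Hira, Lior}; Finance = {Dilnoza}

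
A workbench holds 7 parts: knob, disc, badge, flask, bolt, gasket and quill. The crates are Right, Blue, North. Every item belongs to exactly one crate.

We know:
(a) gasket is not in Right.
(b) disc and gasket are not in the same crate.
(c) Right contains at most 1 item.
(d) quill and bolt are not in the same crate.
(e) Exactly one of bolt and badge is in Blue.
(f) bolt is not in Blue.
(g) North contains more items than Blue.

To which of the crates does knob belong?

From (a): gasket ∉ Right.
From (f): bolt ∉ Blue.
(e) (exactly one): badge ∈ Blue.
Suppose knob ∈ Right: no assignment then satisfies all the clues, so knob ∉ Right.

knob: North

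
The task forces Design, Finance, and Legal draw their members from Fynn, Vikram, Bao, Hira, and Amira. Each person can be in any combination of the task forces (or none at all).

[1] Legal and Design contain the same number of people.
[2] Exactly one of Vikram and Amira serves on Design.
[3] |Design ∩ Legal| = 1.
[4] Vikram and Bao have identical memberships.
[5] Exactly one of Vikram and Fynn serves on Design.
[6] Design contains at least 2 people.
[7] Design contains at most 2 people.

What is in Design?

Design = {Amira, Fynn}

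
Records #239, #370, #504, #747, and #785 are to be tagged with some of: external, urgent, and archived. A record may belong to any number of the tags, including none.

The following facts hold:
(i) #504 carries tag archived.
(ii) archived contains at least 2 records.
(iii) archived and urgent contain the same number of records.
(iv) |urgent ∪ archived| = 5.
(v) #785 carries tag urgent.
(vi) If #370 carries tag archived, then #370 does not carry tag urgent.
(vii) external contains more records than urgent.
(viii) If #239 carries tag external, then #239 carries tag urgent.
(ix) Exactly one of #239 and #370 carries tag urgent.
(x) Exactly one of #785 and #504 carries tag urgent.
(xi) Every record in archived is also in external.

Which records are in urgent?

urgent = {#239, #747, #785}

From (i): #504 ∈ archived.
From (v): #785 ∈ urgent.
(x) (exactly one): #504 ∉ urgent.
(xi) with #504 ∈ archived: #504 ∈ external.
Suppose #239 ∉ urgent: no assignment then satisfies all the clues, so #239 ∈ urgent.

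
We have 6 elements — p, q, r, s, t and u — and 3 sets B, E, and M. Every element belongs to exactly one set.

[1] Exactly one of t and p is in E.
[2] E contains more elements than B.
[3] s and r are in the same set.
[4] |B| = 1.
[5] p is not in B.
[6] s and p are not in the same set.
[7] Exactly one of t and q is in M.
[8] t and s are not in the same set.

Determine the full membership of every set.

B = {t}; E = {p, u}; M = {q, r, s}

From (5): p ∉ B.
Suppose p ∉ E: no assignment then satisfies all the clues, so p ∈ E.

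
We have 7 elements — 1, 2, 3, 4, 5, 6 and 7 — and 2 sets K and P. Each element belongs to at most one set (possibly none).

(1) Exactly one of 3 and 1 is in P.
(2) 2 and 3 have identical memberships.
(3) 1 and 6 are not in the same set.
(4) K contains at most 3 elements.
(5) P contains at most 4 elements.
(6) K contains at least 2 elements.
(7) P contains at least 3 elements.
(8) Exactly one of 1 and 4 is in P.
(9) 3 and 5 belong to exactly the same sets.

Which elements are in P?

P = {2, 3, 4, 5}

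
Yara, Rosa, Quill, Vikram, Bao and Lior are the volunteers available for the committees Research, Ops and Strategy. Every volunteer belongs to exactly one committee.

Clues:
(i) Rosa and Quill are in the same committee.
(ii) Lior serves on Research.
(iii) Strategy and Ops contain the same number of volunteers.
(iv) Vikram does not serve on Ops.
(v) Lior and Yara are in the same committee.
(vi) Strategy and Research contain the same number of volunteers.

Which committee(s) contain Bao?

Bao: Strategy

From (ii): Lior ∈ Research.
From (iv): Vikram ∉ Ops.
(v): Yara matches Lior: Yara ∈ Research.
Suppose Bao ∈ Research: no assignment then satisfies all the clues, so Bao ∉ Research.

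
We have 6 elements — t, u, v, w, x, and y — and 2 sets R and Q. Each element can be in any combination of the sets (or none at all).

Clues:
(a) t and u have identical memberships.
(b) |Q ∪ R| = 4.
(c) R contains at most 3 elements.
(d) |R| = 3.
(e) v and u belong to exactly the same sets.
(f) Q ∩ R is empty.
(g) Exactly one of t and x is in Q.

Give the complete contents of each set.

R = {t, u, v}; Q = {x}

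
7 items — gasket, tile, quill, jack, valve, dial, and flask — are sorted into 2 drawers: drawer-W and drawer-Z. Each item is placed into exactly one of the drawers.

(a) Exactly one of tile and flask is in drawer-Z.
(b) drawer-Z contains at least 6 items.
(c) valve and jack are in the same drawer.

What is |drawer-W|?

1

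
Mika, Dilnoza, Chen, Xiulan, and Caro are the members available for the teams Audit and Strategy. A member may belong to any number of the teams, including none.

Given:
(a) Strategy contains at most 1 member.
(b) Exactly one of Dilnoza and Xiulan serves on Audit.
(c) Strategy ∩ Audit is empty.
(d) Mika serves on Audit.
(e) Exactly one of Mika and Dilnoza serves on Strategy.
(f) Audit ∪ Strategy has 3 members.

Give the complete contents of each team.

Audit = {Mika, Xiulan}; Strategy = {Dilnoza}

From (d): Mika ∈ Audit.
(c) (disjoint): Mika ∉ Strategy.
(e) (exactly one): Dilnoza ∈ Strategy.
(a): Strategy already has 1, so the rest are out.
(c) (disjoint): Dilnoza ∉ Audit.
(b) (exactly one): Xiulan ∈ Audit.
Suppose Chen ∈ Audit: no assignment then satisfies all the clues, so Chen ∉ Audit.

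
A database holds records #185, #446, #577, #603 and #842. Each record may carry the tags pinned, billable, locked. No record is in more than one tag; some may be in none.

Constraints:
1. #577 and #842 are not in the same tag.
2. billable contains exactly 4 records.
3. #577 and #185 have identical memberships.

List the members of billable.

billable = {#185, #446, #577, #603}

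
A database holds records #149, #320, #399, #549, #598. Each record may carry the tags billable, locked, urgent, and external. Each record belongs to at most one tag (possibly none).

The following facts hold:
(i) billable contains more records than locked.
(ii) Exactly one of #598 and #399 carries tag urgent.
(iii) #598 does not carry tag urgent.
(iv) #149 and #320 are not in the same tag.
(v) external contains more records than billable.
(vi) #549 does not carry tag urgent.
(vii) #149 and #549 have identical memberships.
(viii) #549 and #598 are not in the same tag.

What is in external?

external = {#149, #549}

From (iii): #598 ∉ urgent.
From (vi): #549 ∉ urgent.
(ii) (exactly one): #399 ∈ urgent.
(vii): #149 matches #549: #149 ∉ urgent.
Suppose #149 ∉ external: no assignment then satisfies all the clues, so #149 ∈ external.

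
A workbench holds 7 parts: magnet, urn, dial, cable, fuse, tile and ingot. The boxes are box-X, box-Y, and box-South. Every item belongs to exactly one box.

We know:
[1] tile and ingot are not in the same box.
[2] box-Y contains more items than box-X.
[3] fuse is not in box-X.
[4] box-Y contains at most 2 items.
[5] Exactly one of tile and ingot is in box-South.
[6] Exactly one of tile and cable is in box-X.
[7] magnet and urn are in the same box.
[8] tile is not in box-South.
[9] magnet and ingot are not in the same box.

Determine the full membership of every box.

From (3): fuse ∉ box-X.
From (8): tile ∉ box-South.
(5) (exactly one): ingot ∈ box-South.
(9): magnet ∉ box-South.
(7): urn matches magnet: urn ∉ box-South.
Suppose magnet ∈ box-X: no assignment then satisfies all the clues, so magnet ∉ box-X.

box-X = {tile}; box-Y = {magnet, urn}; box-South = {cable, dial, fuse, ingot}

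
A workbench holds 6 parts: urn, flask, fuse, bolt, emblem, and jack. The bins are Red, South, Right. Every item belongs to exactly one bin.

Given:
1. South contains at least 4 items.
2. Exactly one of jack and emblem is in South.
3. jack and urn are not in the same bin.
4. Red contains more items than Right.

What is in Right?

Right = {}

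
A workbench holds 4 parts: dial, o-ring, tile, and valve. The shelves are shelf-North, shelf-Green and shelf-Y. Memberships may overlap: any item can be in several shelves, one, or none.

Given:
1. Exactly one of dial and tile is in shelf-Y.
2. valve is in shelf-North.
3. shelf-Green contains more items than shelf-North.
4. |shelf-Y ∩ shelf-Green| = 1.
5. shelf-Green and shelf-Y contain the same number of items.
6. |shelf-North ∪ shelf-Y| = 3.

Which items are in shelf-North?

shelf-North = {valve}

From (2): valve ∈ shelf-North.
Suppose dial ∈ shelf-North: no assignment then satisfies all the clues, so dial ∉ shelf-North.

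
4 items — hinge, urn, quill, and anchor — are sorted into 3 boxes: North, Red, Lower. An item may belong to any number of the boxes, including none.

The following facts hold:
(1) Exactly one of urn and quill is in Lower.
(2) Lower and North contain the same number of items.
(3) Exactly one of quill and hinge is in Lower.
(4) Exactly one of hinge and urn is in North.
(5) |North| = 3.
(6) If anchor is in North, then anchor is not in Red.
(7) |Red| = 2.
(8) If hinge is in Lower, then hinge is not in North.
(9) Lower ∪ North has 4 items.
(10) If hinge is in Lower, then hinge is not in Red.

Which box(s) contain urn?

urn: Lower, North, Red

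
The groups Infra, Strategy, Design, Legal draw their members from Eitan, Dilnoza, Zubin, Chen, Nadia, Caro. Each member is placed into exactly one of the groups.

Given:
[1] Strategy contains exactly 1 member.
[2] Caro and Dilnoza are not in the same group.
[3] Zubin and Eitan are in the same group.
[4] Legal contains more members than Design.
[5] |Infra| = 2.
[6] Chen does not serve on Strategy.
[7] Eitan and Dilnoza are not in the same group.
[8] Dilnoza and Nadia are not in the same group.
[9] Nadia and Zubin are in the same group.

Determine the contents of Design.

Design = {}

From (6): Chen ∉ Strategy.
Suppose Eitan ∈ Design: no assignment then satisfies all the clues, so Eitan ∉ Design.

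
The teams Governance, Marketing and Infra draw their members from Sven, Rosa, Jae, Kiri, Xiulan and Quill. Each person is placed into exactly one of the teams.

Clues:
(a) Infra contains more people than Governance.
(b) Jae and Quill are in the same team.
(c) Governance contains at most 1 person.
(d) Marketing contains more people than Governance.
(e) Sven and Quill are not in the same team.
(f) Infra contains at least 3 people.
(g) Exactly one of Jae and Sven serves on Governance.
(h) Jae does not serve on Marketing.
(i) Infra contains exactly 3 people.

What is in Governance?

Governance = {Sven}

From (h): Jae ∉ Marketing.
(b): Quill matches Jae: Quill ∉ Marketing.
Suppose Sven ∉ Governance: no assignment then satisfies all the clues, so Sven ∈ Governance.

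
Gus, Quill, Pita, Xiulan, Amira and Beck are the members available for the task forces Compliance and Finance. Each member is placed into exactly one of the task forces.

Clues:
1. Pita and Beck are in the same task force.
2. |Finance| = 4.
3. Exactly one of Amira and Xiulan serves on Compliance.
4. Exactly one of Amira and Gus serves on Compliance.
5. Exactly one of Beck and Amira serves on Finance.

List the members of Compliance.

Compliance = {Amira, Quill}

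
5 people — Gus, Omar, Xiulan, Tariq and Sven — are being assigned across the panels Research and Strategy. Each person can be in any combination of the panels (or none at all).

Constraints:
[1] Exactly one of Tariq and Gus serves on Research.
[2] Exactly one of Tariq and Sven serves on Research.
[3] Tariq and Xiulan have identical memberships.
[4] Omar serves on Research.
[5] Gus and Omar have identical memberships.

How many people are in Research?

3

From (4): Omar ∈ Research.
(5): Gus matches Omar: Gus ∈ Research.
(1) (exactly one): Tariq ∉ Research.
(2) (exactly one): Sven ∈ Research.
(3): Xiulan matches Tariq: Xiulan ∉ Research.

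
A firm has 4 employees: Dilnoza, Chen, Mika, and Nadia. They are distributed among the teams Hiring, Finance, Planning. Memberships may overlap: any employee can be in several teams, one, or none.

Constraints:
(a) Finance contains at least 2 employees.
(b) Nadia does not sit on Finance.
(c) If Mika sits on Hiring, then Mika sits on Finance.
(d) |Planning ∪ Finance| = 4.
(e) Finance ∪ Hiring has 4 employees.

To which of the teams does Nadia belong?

Nadia: Hiring, Planning

From (b): Nadia ∉ Finance.
Suppose Nadia ∉ Hiring: no assignment then satisfies all the clues, so Nadia ∈ Hiring.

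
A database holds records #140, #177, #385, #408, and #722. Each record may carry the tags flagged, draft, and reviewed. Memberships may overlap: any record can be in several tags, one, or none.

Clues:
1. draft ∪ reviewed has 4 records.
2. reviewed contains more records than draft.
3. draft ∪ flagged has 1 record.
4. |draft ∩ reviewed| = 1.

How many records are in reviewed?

4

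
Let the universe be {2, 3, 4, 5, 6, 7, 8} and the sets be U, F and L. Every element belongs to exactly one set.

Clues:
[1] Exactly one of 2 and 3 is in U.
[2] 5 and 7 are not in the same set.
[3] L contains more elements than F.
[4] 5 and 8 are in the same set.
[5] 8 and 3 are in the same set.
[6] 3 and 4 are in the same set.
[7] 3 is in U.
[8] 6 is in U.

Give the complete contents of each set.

U = {3, 4, 5, 6, 8}; F = {}; L = {2, 7}

From (7): 3 ∈ U.
From (8): 6 ∈ U.
(1) (exactly one): 2 ∉ U.
(5): 8 matches 3: 8 ∈ U.
(6): 4 matches 3: 4 ∈ U.
(4): 5 matches 8: 5 ∈ U.
(2): 7 ∉ U.
Suppose 2 ∈ F: no assignment then satisfies all the clues, so 2 ∉ F.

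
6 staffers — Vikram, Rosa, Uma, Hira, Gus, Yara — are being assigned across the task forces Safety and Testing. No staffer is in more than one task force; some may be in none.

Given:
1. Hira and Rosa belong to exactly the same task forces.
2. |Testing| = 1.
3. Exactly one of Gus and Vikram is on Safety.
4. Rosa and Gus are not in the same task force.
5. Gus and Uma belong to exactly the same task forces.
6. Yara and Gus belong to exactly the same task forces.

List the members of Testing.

Testing = {Vikram}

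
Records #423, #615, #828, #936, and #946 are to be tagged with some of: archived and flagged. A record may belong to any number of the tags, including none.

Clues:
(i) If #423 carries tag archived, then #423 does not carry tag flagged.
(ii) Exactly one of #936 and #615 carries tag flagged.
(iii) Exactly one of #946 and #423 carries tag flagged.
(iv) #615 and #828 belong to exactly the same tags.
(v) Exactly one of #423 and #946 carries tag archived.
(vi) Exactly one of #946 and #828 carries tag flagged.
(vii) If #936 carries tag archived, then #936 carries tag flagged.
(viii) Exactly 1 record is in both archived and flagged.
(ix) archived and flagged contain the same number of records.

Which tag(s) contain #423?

#423: archived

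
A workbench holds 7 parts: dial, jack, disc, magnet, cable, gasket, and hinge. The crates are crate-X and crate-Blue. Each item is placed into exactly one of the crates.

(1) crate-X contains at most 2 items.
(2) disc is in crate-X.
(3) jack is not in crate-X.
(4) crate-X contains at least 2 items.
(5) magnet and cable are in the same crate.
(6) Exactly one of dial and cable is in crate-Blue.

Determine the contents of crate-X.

crate-X = {dial, disc}

From (2): disc ∈ crate-X.
From (3): jack ∉ crate-X.
Only one crate left: jack ∈ crate-Blue.
Suppose dial ∉ crate-X: no assignment then satisfies all the clues, so dial ∈ crate-X.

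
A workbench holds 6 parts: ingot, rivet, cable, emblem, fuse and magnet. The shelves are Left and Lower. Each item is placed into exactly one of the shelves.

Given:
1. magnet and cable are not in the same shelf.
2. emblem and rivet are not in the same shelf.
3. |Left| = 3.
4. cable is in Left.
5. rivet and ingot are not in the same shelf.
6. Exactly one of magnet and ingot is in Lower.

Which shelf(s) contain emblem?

emblem: Left

From (4): cable ∈ Left.
(1): magnet ∉ Left.
Only one shelf left: magnet ∈ Lower.
(6) (exactly one): ingot ∉ Lower.
Only one shelf left: ingot ∈ Left.
(5): rivet ∉ Left.
Only one shelf left: rivet ∈ Lower.
(2): emblem ∉ Lower.
Only one shelf left: emblem ∈ Left.
(3): Left already has 3, so the rest are out.
Only one shelf left: fuse ∈ Lower.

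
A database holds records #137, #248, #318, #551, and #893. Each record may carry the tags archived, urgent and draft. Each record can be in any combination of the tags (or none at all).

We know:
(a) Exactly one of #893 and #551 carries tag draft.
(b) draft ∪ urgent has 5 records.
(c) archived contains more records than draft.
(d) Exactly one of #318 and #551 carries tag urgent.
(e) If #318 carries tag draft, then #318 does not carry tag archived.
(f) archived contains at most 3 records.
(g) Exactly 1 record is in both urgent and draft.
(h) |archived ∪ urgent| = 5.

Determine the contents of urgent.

urgent = {#137, #248, #318, #893}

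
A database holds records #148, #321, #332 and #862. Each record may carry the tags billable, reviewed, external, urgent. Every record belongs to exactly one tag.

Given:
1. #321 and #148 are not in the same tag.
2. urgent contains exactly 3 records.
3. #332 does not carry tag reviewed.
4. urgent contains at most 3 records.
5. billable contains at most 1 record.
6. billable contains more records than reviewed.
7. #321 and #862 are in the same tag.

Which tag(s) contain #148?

From (3): #332 ∉ reviewed.
Suppose #148 ∉ billable: no assignment then satisfies all the clues, so #148 ∈ billable.

#148: billable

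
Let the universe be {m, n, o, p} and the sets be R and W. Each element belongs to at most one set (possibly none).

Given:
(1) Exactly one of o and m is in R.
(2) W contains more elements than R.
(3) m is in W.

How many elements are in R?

1

From (3): m ∈ W.
(1) (exactly one): o ∈ R.
Suppose n ∈ R: no assignment then satisfies all the clues, so n ∉ R.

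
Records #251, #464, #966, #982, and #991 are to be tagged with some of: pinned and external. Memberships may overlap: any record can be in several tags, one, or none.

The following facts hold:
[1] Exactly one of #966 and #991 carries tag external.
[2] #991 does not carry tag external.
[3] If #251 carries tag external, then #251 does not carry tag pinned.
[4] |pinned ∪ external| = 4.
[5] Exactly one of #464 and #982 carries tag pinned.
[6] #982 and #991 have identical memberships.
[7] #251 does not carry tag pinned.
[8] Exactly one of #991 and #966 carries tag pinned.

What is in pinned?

pinned = {#982, #991}

From (2): #991 ∉ external.
From (7): #251 ∉ pinned.
(1) (exactly one): #966 ∈ external.
(6): #982 matches #991: #982 ∉ external.
Suppose #464 ∈ pinned: no assignment then satisfies all the clues, so #464 ∉ pinned.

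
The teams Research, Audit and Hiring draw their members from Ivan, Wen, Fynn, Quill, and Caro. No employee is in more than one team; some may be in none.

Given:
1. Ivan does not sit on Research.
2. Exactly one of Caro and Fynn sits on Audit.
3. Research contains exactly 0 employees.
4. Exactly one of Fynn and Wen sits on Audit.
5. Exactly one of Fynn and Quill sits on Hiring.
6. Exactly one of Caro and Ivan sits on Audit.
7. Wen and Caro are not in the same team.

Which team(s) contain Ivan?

From (1): Ivan ∉ Research.
(3): Research already has 0, so the rest are out.
Suppose Ivan ∉ Audit: no assignment then satisfies all the clues, so Ivan ∈ Audit.

Ivan: Audit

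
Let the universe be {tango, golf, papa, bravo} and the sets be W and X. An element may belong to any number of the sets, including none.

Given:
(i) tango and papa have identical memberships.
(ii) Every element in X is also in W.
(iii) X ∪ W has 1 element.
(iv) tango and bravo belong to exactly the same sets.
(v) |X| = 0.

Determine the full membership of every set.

W = {golf}; X = {}

(v): X already has 0, so the rest are out.
Suppose tango ∈ W: no assignment then satisfies all the clues, so tango ∉ W.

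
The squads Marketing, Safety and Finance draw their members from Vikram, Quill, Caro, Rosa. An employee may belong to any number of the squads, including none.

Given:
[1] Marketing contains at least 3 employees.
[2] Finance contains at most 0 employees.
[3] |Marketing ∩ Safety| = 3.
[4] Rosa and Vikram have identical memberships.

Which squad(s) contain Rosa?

(2): Finance already has 0, so the rest are out.
Suppose Rosa ∉ Marketing: no assignment then satisfies all the clues, so Rosa ∈ Marketing.

Rosa: Marketing, Safety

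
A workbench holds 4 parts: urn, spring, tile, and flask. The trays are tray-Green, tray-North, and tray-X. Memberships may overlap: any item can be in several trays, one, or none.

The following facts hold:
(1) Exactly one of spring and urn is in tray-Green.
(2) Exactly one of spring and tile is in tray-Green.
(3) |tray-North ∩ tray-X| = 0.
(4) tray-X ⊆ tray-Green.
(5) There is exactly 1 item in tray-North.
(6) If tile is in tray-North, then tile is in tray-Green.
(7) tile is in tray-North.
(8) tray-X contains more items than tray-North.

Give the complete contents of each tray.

tray-Green = {flask, tile, urn}; tray-North = {tile}; tray-X = {flask, urn}

From (7): tile ∈ tray-North.
(5): tray-North already has 1, so the rest are out.
(6): tile ∈ tray-Green.
(2) (exactly one): spring ∉ tray-Green.
(4) contrapositive: spring ∉ tray-X.
(1) (exactly one): urn ∈ tray-Green.
Suppose urn ∉ tray-X: no assignment then satisfies all the clues, so urn ∈ tray-X.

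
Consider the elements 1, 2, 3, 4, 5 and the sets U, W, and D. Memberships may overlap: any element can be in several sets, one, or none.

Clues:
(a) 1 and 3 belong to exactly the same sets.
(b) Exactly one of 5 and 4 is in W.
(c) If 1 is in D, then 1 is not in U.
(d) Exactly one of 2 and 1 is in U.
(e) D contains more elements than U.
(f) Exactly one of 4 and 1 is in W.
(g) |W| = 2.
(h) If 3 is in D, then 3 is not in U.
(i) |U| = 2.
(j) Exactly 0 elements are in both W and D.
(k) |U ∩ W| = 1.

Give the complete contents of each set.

U = {2, 5}; W = {2, 4}; D = {1, 3, 5}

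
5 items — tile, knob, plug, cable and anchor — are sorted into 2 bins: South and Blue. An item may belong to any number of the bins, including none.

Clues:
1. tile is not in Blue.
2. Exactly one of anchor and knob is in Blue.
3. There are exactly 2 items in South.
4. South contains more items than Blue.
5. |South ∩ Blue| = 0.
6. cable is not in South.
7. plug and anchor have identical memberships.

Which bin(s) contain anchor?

anchor: South

From (1): tile ∉ Blue.
From (6): cable ∉ South.
Suppose anchor ∉ South: no assignment then satisfies all the clues, so anchor ∈ South.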